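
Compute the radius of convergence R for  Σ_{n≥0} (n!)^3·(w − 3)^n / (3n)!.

R = 27

By the ratio test, |a_{n+1}/a_n| = (n+1)³/[(3n+1)·(3n+2)·(3n+3)] → 1/27.
Thus R = 1/(1/27) = 27.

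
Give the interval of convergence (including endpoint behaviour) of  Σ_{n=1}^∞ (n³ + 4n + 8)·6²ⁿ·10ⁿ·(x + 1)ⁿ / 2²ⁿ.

The ratio of consecutive coefficients is [((n+1)³ + 4(n+1) + 8)/(n³ + 4n + 8)] · 36·10/4 → 90.
Convergence for |x + 1| · 90 < 1, i.e. |x + 1| < 1/90. So R = 1/90.
At x = -89/90: the terms have absolute value of order n³, which does not tend to 0, so the series diverges by the divergence test.
When x = -91/90, the terms have absolute value of order n³, which does not tend to 0, so the series diverges by the divergence test.

(-91/90, -89/90)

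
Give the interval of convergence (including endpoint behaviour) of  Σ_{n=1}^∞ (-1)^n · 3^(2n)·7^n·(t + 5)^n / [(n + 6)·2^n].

(-317/63, -313/63]

Ratio test: |a_{n+1}/a_n| = [(n + 6)/((n+1) + 6)] · 9·7/2 → 63/2 as n → ∞.
The series converges when 63/2 · |t + 5| < 1, giving R = 2/63.
When t = -313/63, convergence follows from the alternating series test (terms decrease monotonically to 0).
When t = -317/63, comparison with the harmonic series Σ 1/n shows the series diverges.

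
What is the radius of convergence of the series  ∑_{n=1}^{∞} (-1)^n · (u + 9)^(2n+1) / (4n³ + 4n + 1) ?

The ratio of consecutive coefficients is (4n³ + 4n + 1)/(4(n+1)³ + 4(n+1) + 1) → 1.
Successive powers of (u + 9) differ by 2, so the series converges when |u + 9|² · 1 < 1, i.e. |u + 9| < √(1) = 1. So R = 1.

R = 1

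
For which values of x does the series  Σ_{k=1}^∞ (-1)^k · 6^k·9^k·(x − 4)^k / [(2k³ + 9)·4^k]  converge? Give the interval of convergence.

Ratio test: |a_{k+1}/a_k| = [(2k³ + 9)/(2(k+1)³ + 9)] · 6·9/4 → 27/2 as k → ∞.
Convergence for |x − 4| · 27/2 < 1, i.e. |x − 4| < 2/27. So R = 2/27.
At x = 110/27: the terms are on the order of 1/k³, so the series converges absolutely by comparison with the p-series (p = 3 > 1).
At x = 106/27: the terms are on the order of 1/k³, so the series converges absolutely by comparison with the p-series (p = 3 > 1).

[106/27, 110/27]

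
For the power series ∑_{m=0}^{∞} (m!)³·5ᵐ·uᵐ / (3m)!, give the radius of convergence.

Ratio test: |a_{m+1}/a_m| = (m+1)³/[(3m+1)·(3m+2)·(3m+3)] · 5 → 5/27 as m → ∞.
The series converges when 5/27 · |u| < 1, giving R = 27/5.

R = 27/5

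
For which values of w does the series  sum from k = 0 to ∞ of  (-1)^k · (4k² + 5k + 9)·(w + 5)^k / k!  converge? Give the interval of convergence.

By the ratio test, |a_{k+1}/a_k| = (4(k+1)² + 5(k+1) + 9)/(4k² + 5k + 9) · 1/(k+1) → 0.
Since the limit is 0 < 1 for every w, the series converges on all of ℝ and R = ∞.

(−∞, ∞)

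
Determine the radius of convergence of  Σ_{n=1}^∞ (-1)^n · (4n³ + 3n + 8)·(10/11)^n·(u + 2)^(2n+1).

Ratio test: |a_{n+1}/a_n| = [(4(n+1)³ + 3(n+1) + 8)/(4n³ + 3n + 8)] · 10/11 → 10/11 as n → ∞.
Since the exponent of (u + 2) increases by 2 each term, convergence requires |u + 2|² < 11/10, hence R = √110/10.

R = √110/10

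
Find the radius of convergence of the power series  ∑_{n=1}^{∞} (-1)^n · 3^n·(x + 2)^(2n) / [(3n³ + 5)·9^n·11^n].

Ratio test: |a_{n+1}/a_n| = [(3n³ + 5)/(3(n+1)³ + 5)] · 3/(9·11) → 1/33 as n → ∞.
Writing y = (x + 2)², the series in y has radius 33, so |x + 2| < √(33) and R = √33.

R = √33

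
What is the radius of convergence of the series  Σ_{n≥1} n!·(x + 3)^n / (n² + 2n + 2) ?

By the ratio test, |a_{n+1}/a_n| = (n+1) · (n² + 2n + 2)/((n+1)² + 2(n+1) + 2) → ∞.
The ratio grows without bound, so the series diverges whenever (x + 3) ≠ 0; it converges only at x = -3. R = 0.

R = 0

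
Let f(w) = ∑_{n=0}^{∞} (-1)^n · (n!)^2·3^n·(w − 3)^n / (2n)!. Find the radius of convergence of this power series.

R = 4/3

Ratio test: |a_{n+1}/a_n| = (n+1)²/[(2n+1)·(2n+2)] · 3 → 3/4 as n → ∞.
Thus R = 1/(3/4) = 4/3.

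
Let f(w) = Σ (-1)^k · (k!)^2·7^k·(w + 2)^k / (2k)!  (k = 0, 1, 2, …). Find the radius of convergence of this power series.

R = 4/7

Apply the ratio test: |a_{k+1}| / |a_k| = (k+1)²/[(2k+1)·(2k+2)] · 7, which tends to 7/4 as k → ∞.
Convergence for |w + 2| · 7/4 < 1, i.e. |w + 2| < 4/7. So R = 4/7.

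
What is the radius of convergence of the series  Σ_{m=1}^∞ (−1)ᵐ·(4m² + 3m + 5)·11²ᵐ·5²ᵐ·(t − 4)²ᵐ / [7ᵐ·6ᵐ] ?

The ratio of consecutive coefficients is [(4(m+1)² + 3(m+1) + 5)/(4m² + 3m + 5)] · 121·25/(7·6) → 3025/42.
Successive powers of (t − 4) differ by 2, so the series converges when |t − 4|² · 3025/42 < 1, i.e. |t − 4| < √(42/3025). So R = √42/55.

R = √42/55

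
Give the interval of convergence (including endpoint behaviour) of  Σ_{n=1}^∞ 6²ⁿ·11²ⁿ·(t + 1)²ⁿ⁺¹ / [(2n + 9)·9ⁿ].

Ratio test: |a_{n+1}/a_n| = [(2n + 9)/(2(n+1) + 9)] · 36·121/9 → 484 as n → ∞.
Since the exponent of (t + 1) increases by 2 each term, convergence requires |t + 1|² < 1/484, hence R = 1/22.
Check t = -21/22: comparison with the harmonic series Σ 1/n shows the series diverges.
Check t = -23/22: the terms behave like c/n; limit comparison with the harmonic series gives divergence.

(-23/22, -21/22)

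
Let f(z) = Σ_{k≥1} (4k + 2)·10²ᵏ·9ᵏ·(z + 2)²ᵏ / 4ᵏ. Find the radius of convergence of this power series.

R = 1/15

Ratio test: |a_{k+1}/a_k| = [(4(k+1) + 2)/(4k + 2)] · 100·9/4 → 225 as k → ∞.
Successive powers of (z + 2) differ by 2, so the series converges when |z + 2|² · 225 < 1, i.e. |z + 2| < √(1/225) = 1/15. So R = 1/15.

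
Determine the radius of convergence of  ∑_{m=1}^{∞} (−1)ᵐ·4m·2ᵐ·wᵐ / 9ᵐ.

Ratio test: |a_{m+1}/a_m| = [4(m+1)/4m] · 2/9 → 2/9 as m → ∞.
Convergence for |w| · 2/9 < 1, i.e. |w| < 9/2. So R = 9/2.

R = 9/2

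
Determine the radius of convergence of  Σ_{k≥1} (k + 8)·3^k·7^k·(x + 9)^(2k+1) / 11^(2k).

The ratio of consecutive coefficients is [((k+1) + 8)/(k + 8)] · 3·7/121 → 21/121.
Since the exponent of (x + 9) increases by 2 each term, convergence requires |x + 9|² < 121/21, hence R = 11√21/21.

R = 11√21/21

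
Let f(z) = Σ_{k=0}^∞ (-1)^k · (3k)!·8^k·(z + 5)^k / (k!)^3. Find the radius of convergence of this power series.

Apply the ratio test: |a_{k+1}| / |a_k| = (3k+1)·(3k+2)·(3k+3)/(k+1)³ · 8, which tends to 216 as k → ∞.
The series converges when 216 · |z + 5| < 1, giving R = 1/216.

R = 1/216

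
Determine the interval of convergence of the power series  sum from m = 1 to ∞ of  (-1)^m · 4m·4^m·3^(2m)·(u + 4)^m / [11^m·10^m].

(-127/18, -17/18)

Ratio test: |a_{m+1}/a_m| = [4(m+1)/4m] · 4·9/(11·10) → 18/55 as m → ∞.
Thus R = 1/(18/55) = 55/18.
Endpoint u = -17/18: the terms do not tend to 0, so the series diverges.
At u = -127/18: the m-th term does not approach 0; divergence by the term test.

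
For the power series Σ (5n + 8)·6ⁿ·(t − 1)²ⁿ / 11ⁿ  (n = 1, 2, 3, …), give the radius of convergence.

The ratio of consecutive coefficients is [(5(n+1) + 8)/(5n + 8)] · 6/11 → 6/11.
Successive powers of (t − 1) differ by 2, so the series converges when |t − 1|² · 6/11 < 1, i.e. |t − 1| < √(11/6). So R = √66/6.

R = √66/6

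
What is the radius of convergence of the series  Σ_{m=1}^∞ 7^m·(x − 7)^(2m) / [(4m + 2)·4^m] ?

The ratio of consecutive coefficients is [(4m + 2)/(4(m+1) + 2)] · 7/4 → 7/4.
Since the exponent of (x − 7) increases by 2 each term, convergence requires |x − 7|² < 4/7, hence R = 2√7/7.

R = 2√7/7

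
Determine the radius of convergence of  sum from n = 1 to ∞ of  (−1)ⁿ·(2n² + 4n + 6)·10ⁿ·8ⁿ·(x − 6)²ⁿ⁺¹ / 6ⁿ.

R = √30/20

The ratio of consecutive coefficients is [(2(n+1)² + 4(n+1) + 6)/(2n² + 4n + 6)] · 10·8/6 → 40/3.
Writing y = (x − 6)², the series in y has radius 3/40, so |x − 6| < √(3/40) and R = √30/20.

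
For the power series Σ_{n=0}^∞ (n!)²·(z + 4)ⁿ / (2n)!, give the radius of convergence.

R = 4

By the ratio test, |a_{n+1}/a_n| = (n+1)²/[(2n+1)·(2n+2)] → 1/4.
Thus R = 1/(1/4) = 4.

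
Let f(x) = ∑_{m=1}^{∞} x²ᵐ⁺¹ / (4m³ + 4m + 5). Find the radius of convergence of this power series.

R = 1

Apply the ratio test: |a_{m+1}| / |a_m| = (4m³ + 4m + 5)/(4(m+1)³ + 4(m+1) + 5), which tends to 1 as m → ∞.
Successive powers of x differ by 2, so the series converges when |x|² · 1 < 1, i.e. |x| < √(1) = 1. So R = 1.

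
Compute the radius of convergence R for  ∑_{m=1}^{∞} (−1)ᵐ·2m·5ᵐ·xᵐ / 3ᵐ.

R = 3/5

The ratio of consecutive coefficients is [2(m+1)/2m] · 5/3 → 5/3.
The series converges when 5/3 · |x| < 1, giving R = 3/5.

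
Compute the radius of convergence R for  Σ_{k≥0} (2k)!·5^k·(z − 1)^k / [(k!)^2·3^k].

R = 3/20

By the ratio test, |a_{k+1}/a_k| = (2k+1)·(2k+2)/(k+1)² · 5/3 → 20/3.
Hence the series converges for |z − 1| < 1/(20/3) = 3/20, so the radius of convergence is 3/20.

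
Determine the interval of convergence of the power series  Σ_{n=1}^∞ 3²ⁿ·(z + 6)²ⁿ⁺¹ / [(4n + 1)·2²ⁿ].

The ratio of consecutive coefficients is [(4n + 1)/(4(n+1) + 1)] · 9/4 → 9/4.
Successive powers of (z + 6) differ by 2, so the series converges when |z + 6|² · 9/4 < 1, i.e. |z + 6| < √(4/9) = 2/3. So R = 2/3.
When z = -16/3, the terms behave like c/n; limit comparison with the harmonic series gives divergence.
Endpoint z = -20/3: comparison with the harmonic series Σ 1/n shows the series diverges.

(-20/3, -16/3)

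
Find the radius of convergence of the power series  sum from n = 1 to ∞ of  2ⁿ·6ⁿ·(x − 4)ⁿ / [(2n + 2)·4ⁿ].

R = 1/3

By the ratio test, |a_{n+1}/a_n| = [(2n + 2)/(2(n+1) + 2)] · 2·6/4 → 3.
Thus R = 1/(3) = 1/3.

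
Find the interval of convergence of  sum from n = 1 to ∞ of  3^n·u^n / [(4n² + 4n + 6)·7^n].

[-7/3, 7/3]

Ratio test: |a_{n+1}/a_n| = [(4n² + 4n + 6)/(4(n+1)² + 4(n+1) + 6)] · 3/7 → 3/7 as n → ∞.
The series converges when 3/7 · |u| < 1, giving R = 7/3.
When u = 7/3, the terms are on the order of 1/n², so the series converges absolutely by comparison with the p-series (p = 2 > 1).
When u = -7/3, absolute convergence follows by limit comparison with Σ 1/n².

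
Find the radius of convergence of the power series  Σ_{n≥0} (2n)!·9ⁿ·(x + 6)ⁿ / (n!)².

R = 1/36

Apply the ratio test: |a_{n+1}| / |a_n| = (2n+1)·(2n+2)/(n+1)² · 9, which tends to 36 as n → ∞.
Thus R = 1/(36) = 1/36.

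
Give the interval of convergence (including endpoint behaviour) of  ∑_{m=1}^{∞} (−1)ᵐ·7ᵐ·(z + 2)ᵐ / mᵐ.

(−∞, ∞)

By the Cauchy root test, |a_m|^(1/m) = 7/m → 0.
The limit is 0 for every z, so R = ∞.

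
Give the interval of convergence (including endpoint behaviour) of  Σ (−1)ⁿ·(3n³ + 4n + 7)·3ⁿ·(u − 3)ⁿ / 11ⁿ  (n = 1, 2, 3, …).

Ratio test: |a_{n+1}/a_n| = [(3(n+1)³ + 4(n+1) + 7)/(3n³ + 4n + 7)] · 3/11 → 3/11 as n → ∞.
Hence the series converges for |u − 3| < 1/(3/11) = 11/3, so the radius of convergence is 11/3.
Check u = 20/3: the terms do not tend to 0, so the series diverges.
Check u = -2/3: the terms have absolute value of order n³, which does not tend to 0, so the series diverges by the divergence test.

(-2/3, 20/3)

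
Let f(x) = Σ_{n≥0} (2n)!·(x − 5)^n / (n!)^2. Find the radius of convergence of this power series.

Ratio test: |a_{n+1}/a_n| = (2n+1)·(2n+2)/(n+1)² → 4 as n → ∞.
The series converges when 4 · |x − 5| < 1, giving R = 1/4.

R = 1/4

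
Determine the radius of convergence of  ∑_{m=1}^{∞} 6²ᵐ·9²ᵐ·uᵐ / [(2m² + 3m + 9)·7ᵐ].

R = 7/2916

The ratio of consecutive coefficients is [(2m² + 3m + 9)/(2(m+1)² + 3(m+1) + 9)] · 36·81/7 → 2916/7.
Convergence for |u| · 2916/7 < 1, i.e. |u| < 7/2916. So R = 7/2916.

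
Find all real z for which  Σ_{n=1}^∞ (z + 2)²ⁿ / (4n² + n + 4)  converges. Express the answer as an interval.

Ratio test: |a_{n+1}/a_n| = (4n² + n + 4)/(4(n+1)² + (n+1) + 4) → 1 as n → ∞.
Writing y = (z + 2)², the series in y has radius 1, so |z + 2| < √(1) = 1 and R = 1.
Endpoint z = -1: absolute convergence follows by limit comparison with Σ 1/n².
Check z = -3: absolute convergence follows by limit comparison with Σ 1/n².

[-3, -1]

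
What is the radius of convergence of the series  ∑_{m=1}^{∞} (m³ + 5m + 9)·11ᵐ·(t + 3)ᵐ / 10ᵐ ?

R = 10/11

Ratio test: |a_{m+1}/a_m| = [((m+1)³ + 5(m+1) + 9)/(m³ + 5m + 9)] · 11/10 → 11/10 as m → ∞.
Thus R = 1/(11/10) = 10/11.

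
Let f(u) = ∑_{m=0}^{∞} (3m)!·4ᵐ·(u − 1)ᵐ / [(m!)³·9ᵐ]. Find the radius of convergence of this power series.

The ratio of consecutive coefficients is (3m+1)·(3m+2)·(3m+3)/(m+1)³ · 4/9 → 12.
The series converges when 12 · |u − 1| < 1, giving R = 1/12.

R = 1/12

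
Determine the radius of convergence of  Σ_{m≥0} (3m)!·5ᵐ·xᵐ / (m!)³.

R = 1/135

Apply the ratio test: |a_{m+1}| / |a_m| = (3m+1)·(3m+2)·(3m+3)/(m+1)³ · 5, which tends to 135 as m → ∞.
Convergence for |x| · 135 < 1, i.e. |x| < 1/135. So R = 1/135.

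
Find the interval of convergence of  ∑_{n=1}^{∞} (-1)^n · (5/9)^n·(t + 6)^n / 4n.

(-39/5, -21/5]

Apply the ratio test: |a_{n+1}| / |a_n| = [4n/4(n+1)] · 5/9, which tends to 5/9 as n → ∞.
Thus R = 1/(5/9) = 9/5.
Endpoint t = -21/5: the terms alternate in sign and decrease monotonically to 0 in absolute value (size ~ c/n), so the alternating series test gives convergence.
Endpoint t = -39/5: comparison with the harmonic series Σ 1/n shows the series diverges.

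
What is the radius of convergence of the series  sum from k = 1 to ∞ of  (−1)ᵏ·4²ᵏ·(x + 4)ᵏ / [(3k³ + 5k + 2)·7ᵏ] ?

R = 7/16

Ratio test: |a_{k+1}/a_k| = [(3k³ + 5k + 2)/(3(k+1)³ + 5(k+1) + 2)] · 16/7 → 16/7 as k → ∞.
Thus R = 1/(16/7) = 7/16.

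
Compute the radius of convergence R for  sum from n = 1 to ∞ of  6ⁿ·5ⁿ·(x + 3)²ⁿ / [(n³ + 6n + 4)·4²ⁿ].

Apply the ratio test: |a_{n+1}| / |a_n| = [(n³ + 6n + 4)/((n+1)³ + 6(n+1) + 4)] · 6·5/16, which tends to 15/8 as n → ∞.
Writing y = (x + 3)², the series in y has radius 8/15, so |x + 3| < √(8/15) and R = 2√30/15.

R = 2√30/15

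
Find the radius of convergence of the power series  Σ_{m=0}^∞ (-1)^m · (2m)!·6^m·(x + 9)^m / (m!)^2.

R = 1/24

The ratio of consecutive coefficients is (2m+1)·(2m+2)/(m+1)² · 6 → 24.
The series converges when 24 · |x + 9| < 1, giving R = 1/24.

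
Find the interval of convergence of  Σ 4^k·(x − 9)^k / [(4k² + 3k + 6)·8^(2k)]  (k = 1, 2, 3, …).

[-7, 25]

The ratio of consecutive coefficients is [(4k² + 3k + 6)/(4(k+1)² + 3(k+1) + 6)] · 4/64 → 1/16.
Hence the series converges for |x − 9| < 1/(1/16) = 16, so the radius of convergence is 16.
At x = 25: absolute convergence follows by limit comparison with Σ 1/k².
When x = -7, the terms are on the order of 1/k², so the series converges absolutely by comparison with the p-series (p = 2 > 1).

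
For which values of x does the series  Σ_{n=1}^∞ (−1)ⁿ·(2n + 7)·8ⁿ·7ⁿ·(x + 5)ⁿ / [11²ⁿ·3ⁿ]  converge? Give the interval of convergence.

By the ratio test, |a_{n+1}/a_n| = [(2(n+1) + 7)/(2n + 7)] · 8·7/(121·3) → 56/363.
Thus R = 1/(56/363) = 363/56.
Check x = 83/56: the n-th term does not approach 0; divergence by the term test.
When x = -643/56, the terms do not tend to 0, so the series diverges.

(-643/56, 83/56)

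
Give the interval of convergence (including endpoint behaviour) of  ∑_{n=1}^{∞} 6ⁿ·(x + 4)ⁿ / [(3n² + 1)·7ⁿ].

[-31/6, -17/6]

By the ratio test, |a_{n+1}/a_n| = [(3n² + 1)/(3(n+1)² + 1)] · 6/7 → 6/7.
Convergence for |x + 4| · 6/7 < 1, i.e. |x + 4| < 7/6. So R = 7/6.
At x = -17/6: absolute convergence follows by limit comparison with Σ 1/n².
At x = -31/6: the terms are on the order of 1/n², so the series converges absolutely by comparison with the p-series (p = 2 > 1).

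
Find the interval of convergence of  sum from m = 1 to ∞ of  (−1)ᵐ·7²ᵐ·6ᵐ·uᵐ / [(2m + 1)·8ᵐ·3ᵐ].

(-4/49, 4/49]

Ratio test: |a_{m+1}/a_m| = [(2m + 1)/(2(m+1) + 1)] · 49·6/(8·3) → 49/4 as m → ∞.
Thus R = 1/(49/4) = 4/49.
Endpoint u = 4/49: the terms alternate in sign and decrease monotonically to 0 in absolute value (size ~ c/m), so the alternating series test gives convergence.
Check u = -4/49: the terms behave like c/m; limit comparison with the harmonic series gives divergence.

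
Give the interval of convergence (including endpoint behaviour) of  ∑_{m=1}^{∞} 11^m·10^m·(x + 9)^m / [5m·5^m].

The ratio of consecutive coefficients is [5m/5(m+1)] · 11·10/5 → 22.
Thus R = 1/(22) = 1/22.
When x = -197/22, the terms are asymptotic to a nonzero constant times 1/m, so the series diverges by limit comparison with Σ 1/m.
When x = -199/22, the terms alternate in sign and decrease monotonically to 0 in absolute value (size ~ c/m), so the alternating series test gives convergence.

[-199/22, -197/22)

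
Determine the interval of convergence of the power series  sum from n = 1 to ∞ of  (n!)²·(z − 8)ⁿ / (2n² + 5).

{8}

By the ratio test, |a_{n+1}/a_n| = (n+1)² · (2n² + 5)/(2(n+1)² + 5) → ∞.
The terms grow without bound for any (z − 8) ≠ 0, so R = 0 (convergence only at z = 8).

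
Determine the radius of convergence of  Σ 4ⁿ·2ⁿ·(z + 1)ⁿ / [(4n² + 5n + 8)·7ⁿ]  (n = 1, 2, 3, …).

Ratio test: |a_{n+1}/a_n| = [(4n² + 5n + 8)/(4(n+1)² + 5(n+1) + 8)] · 4·2/7 → 8/7 as n → ∞.
Hence the series converges for |z + 1| < 1/(8/7) = 7/8, so the radius of convergence is 7/8.

R = 7/8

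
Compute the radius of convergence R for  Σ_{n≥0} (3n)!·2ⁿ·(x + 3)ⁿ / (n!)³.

R = 1/54

Apply the ratio test: |a_{n+1}| / |a_n| = (3n+1)·(3n+2)·(3n+3)/(n+1)³ · 2, which tends to 54 as n → ∞.
Convergence for |x + 3| · 54 < 1, i.e. |x + 3| < 1/54. So R = 1/54.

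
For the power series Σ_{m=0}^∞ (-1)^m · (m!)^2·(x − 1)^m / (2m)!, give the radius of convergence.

R = 4

By the ratio test, |a_{m+1}/a_m| = (m+1)²/[(2m+1)·(2m+2)] → 1/4.
Convergence for |x − 1| · 1/4 < 1, i.e. |x − 1| < 4. So R = 4.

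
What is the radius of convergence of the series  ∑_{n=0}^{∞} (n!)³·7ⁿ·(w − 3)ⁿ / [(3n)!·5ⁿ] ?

R = 135/7

By the ratio test, |a_{n+1}/a_n| = (n+1)³/[(3n+1)·(3n+2)·(3n+3)] · 7/5 → 7/135.
Thus R = 1/(7/135) = 135/7.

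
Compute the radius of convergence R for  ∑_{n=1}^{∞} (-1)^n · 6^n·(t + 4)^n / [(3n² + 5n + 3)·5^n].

R = 5/6

Apply the ratio test: |a_{n+1}| / |a_n| = [(3n² + 5n + 3)/(3(n+1)² + 5(n+1) + 3)] · 6/5, which tends to 6/5 as n → ∞.
The series converges when 6/5 · |t + 4| < 1, giving R = 5/6.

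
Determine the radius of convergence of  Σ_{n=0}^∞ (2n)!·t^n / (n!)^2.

R = 1/4

Ratio test: |a_{n+1}/a_n| = (2n+1)·(2n+2)/(n+1)² → 4 as n → ∞.
The series converges when 4 · |t| < 1, giving R = 1/4.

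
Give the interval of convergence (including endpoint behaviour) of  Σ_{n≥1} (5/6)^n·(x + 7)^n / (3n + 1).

[-41/5, -29/5)

The ratio of consecutive coefficients is [(3n + 1)/(3(n+1) + 1)] · 5/6 → 5/6.
Convergence for |x + 7| · 5/6 < 1, i.e. |x + 7| < 6/5. So R = 6/5.
Endpoint x = -29/5: the terms behave like c/n; limit comparison with the harmonic series gives divergence.
Endpoint x = -41/5: the terms alternate in sign and decrease monotonically to 0 in absolute value (size ~ c/n), so the alternating series test gives convergence.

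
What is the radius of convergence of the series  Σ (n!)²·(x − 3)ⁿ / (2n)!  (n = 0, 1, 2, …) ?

R = 4

The ratio of consecutive coefficients is (n+1)²/[(2n+1)·(2n+2)] → 1/4.
Thus R = 1/(1/4) = 4.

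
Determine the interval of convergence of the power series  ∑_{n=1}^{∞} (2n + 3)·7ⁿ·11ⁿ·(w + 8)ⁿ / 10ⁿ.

(-626/77, -606/77)

Apply the ratio test: |a_{n+1}| / |a_n| = [(2(n+1) + 3)/(2n + 3)] · 7·11/10, which tends to 77/10 as n → ∞.
Hence the series converges for |w + 8| < 1/(77/10) = 10/77, so the radius of convergence is 10/77.
Check w = -606/77: the n-th term does not approach 0; divergence by the term test.
Endpoint w = -626/77: the n-th term does not approach 0; divergence by the term test.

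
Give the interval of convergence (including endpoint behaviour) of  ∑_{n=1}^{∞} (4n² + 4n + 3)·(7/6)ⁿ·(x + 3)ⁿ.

(-27/7, -15/7)

Apply the ratio test: |a_{n+1}| / |a_n| = [(4(n+1)² + 4(n+1) + 3)/(4n² + 4n + 3)] · 7/6, which tends to 7/6 as n → ∞.
Thus R = 1/(7/6) = 6/7.
Endpoint x = -15/7: the terms do not tend to 0, so the series diverges.
Check x = -27/7: the terms do not tend to 0, so the series diverges.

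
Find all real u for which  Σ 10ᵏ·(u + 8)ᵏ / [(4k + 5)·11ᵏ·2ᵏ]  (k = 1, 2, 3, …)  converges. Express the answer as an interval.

[-51/5, -29/5)

The ratio of consecutive coefficients is [(4k + 5)/(4(k+1) + 5)] · 10/(11·2) → 5/11.
The series converges when 5/11 · |u + 8| < 1, giving R = 11/5.
Check u = -29/5: the terms behave like c/k; limit comparison with the harmonic series gives divergence.
Endpoint u = -51/5: an alternating series whose terms decrease to 0 in absolute value, so it converges by the Leibniz criterion.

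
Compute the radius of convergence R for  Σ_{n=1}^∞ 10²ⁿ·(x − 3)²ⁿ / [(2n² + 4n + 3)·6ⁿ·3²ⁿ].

R = 3√6/10

By the ratio test, |a_{n+1}/a_n| = [(2n² + 4n + 3)/(2(n+1)² + 4(n+1) + 3)] · 100/(6·9) → 50/27.
Successive powers of (x − 3) differ by 2, so the series converges when |x − 3|² · 50/27 < 1, i.e. |x − 3| < √(27/50). So R = 3√6/10.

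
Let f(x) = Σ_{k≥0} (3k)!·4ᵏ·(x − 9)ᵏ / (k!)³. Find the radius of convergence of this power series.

R = 1/108

Ratio test: |a_{k+1}/a_k| = (3k+1)·(3k+2)·(3k+3)/(k+1)³ · 4 → 108 as k → ∞.
Hence the series converges for |x − 9| < 1/(108) = 1/108, so the radius of convergence is 1/108.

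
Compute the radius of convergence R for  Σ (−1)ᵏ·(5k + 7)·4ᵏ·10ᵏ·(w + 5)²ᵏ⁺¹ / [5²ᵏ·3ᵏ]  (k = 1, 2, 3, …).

R = √30/4

Ratio test: |a_{k+1}/a_k| = [(5(k+1) + 7)/(5k + 7)] · 4·10/(25·3) → 8/15 as k → ∞.
Since the exponent of (w + 5) increases by 2 each term, convergence requires |w + 5|² < 15/8, hence R = √30/4.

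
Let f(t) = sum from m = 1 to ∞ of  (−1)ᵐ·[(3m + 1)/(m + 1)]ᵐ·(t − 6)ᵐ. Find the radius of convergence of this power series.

R = 1/3

Root test: |a_m|^(1/m) = (3m + 1)/(m + 1) → 3.
Thus R = 1/(3) = 1/3.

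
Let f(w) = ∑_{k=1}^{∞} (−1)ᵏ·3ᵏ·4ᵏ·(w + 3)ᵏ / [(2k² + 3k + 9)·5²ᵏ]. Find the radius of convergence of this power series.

By the ratio test, |a_{k+1}/a_k| = [(2k² + 3k + 9)/(2(k+1)² + 3(k+1) + 9)] · 3·4/25 → 12/25.
Convergence for |w + 3| · 12/25 < 1, i.e. |w + 3| < 25/12. So R = 25/12.

R = 25/12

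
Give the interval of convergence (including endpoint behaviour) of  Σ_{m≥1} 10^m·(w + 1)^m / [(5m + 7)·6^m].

By the ratio test, |a_{m+1}/a_m| = [(5m + 7)/(5(m+1) + 7)] · 10/6 → 5/3.
Hence the series converges for |w + 1| < 1/(5/3) = 3/5, so the radius of convergence is 3/5.
At w = -2/5: the terms are asymptotic to a nonzero constant times 1/m, so the series diverges by limit comparison with Σ 1/m.
At w = -8/5: the terms alternate in sign and decrease monotonically to 0 in absolute value (size ~ c/m), so the alternating series test gives convergence.

[-8/5, -2/5)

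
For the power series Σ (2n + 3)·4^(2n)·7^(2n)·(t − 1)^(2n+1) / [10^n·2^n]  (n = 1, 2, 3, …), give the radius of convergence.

R = √5/14

Ratio test: |a_{n+1}/a_n| = [(2(n+1) + 3)/(2n + 3)] · 16·49/(10·2) → 196/5 as n → ∞.
Since the exponent of (t − 1) increases by 2 each term, convergence requires |t − 1|² < 5/196, hence R = √5/14.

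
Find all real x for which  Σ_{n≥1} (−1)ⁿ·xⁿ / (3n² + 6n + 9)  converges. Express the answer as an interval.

The ratio of consecutive coefficients is (3n² + 6n + 9)/(3(n+1)² + 6(n+1) + 9) → 1.
So the series converges when |x| < 1 and diverges when |x| > 1; R = 1.
Endpoint x = 1: the series is dominated by a constant times Σ 1/n², which converges (p = 2 > 1).
When x = -1, the terms are on the order of 1/n², so the series converges absolutely by comparison with the p-series (p = 2 > 1).

[-1, 1]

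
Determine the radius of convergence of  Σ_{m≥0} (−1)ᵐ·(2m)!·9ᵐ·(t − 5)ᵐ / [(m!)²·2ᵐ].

R = 1/18

The ratio of consecutive coefficients is (2m+1)·(2m+2)/(m+1)² · 9/2 → 18.
Convergence for |t − 5| · 18 < 1, i.e. |t − 5| < 1/18. So R = 1/18.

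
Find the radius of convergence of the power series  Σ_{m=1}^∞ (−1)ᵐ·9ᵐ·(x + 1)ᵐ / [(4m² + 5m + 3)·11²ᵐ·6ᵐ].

R = 242/3

Ratio test: |a_{m+1}/a_m| = [(4m² + 5m + 3)/(4(m+1)² + 5(m+1) + 3)] · 9/(121·6) → 3/242 as m → ∞.
Convergence for |x + 1| · 3/242 < 1, i.e. |x + 1| < 242/3. So R = 242/3.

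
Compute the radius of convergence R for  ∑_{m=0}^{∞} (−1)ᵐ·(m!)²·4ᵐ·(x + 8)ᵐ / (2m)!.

Apply the ratio test: |a_{m+1}| / |a_m| = (m+1)²/[(2m+1)·(2m+2)] · 4, which tends to 1 as m → ∞.
Convergence for |x + 8| < 1, so R = 1.

R = 1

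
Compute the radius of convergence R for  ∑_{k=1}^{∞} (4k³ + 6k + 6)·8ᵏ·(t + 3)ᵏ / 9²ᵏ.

The ratio of consecutive coefficients is [(4(k+1)³ + 6(k+1) + 6)/(4k³ + 6k + 6)] · 8/81 → 8/81.
Hence the series converges for |t + 3| < 1/(8/81) = 81/8, so the radius of convergence is 81/8.

R = 81/8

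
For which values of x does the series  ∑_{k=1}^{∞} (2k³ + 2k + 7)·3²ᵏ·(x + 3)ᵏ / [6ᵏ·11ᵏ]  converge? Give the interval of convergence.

(-31/3, 13/3)

By the ratio test, |a_{k+1}/a_k| = [(2(k+1)³ + 2(k+1) + 7)/(2k³ + 2k + 7)] · 9/(6·11) → 3/22.
The series converges when 3/22 · |x + 3| < 1, giving R = 22/3.
Endpoint x = 13/3: the k-th term does not approach 0; divergence by the term test.
At x = -31/3: the terms have absolute value of order k³, which does not tend to 0, so the series diverges by the divergence test.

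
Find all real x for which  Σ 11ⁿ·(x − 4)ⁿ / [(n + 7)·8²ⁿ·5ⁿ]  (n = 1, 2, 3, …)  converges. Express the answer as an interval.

[-276/11, 364/11)

The ratio of consecutive coefficients is [(n + 7)/((n+1) + 7)] · 11/(64·5) → 11/320.
Hence the series converges for |x − 4| < 1/(11/320) = 320/11, so the radius of convergence is 320/11.
When x = 364/11, comparison with the harmonic series Σ 1/n shows the series diverges.
When x = -276/11, the terms alternate in sign and decrease monotonically to 0 in absolute value (size ~ c/n), so the alternating series test gives convergence.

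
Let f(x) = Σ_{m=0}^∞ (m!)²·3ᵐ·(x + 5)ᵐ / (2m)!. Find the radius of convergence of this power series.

R = 4/3

Apply the ratio test: |a_{m+1}| / |a_m| = (m+1)²/[(2m+1)·(2m+2)] · 3, which tends to 3/4 as m → ∞.
Convergence for |x + 5| · 3/4 < 1, i.e. |x + 5| < 4/3. So R = 4/3.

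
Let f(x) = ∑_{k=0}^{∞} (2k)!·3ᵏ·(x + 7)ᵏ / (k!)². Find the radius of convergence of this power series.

R = 1/12

Apply the ratio test: |a_{k+1}| / |a_k| = (2k+1)·(2k+2)/(k+1)² · 3, which tends to 12 as k → ∞.
Hence the series converges for |x + 7| < 1/(12) = 1/12, so the radius of convergence is 1/12.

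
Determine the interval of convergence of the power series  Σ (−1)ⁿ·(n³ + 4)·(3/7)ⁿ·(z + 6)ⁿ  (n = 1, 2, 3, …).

(-25/3, -11/3)

Ratio test: |a_{n+1}/a_n| = [((n+1)³ + 4)/(n³ + 4)] · 3/7 → 3/7 as n → ∞.
Thus R = 1/(3/7) = 7/3.
Check z = -11/3: the terms have absolute value of order n³, which does not tend to 0, so the series diverges by the divergence test.
Check z = -25/3: the terms have absolute value of order n³, which does not tend to 0, so the series diverges by the divergence test.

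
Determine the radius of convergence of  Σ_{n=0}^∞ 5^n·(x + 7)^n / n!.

R = ∞

By the ratio test, |a_{n+1}/a_n| = 5 · 1/(n+1) → 0.
The limit is 0, so the series converges for all x; R = ∞.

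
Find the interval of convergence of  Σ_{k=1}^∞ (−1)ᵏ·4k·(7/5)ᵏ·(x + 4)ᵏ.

(-33/7, -23/7)

Ratio test: |a_{k+1}/a_k| = [4(k+1)/4k] · 7/5 → 7/5 as k → ∞.
Thus R = 1/(7/5) = 5/7.
At x = -23/7: the terms have absolute value of order k, which does not tend to 0, so the series diverges by the divergence test.
Check x = -33/7: the terms do not tend to 0, so the series diverges.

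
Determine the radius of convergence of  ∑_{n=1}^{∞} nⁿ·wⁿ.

By the Cauchy root test, |a_n|^(1/n) = n → ∞.
Since the n-th root of |a_n| is unbounded, the series converges only at w = 0; R = 0.

R = 0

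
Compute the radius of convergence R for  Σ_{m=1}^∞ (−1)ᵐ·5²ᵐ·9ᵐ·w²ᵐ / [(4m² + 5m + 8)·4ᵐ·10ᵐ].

R = 2√10/15

Ratio test: |a_{m+1}/a_m| = [(4m² + 5m + 8)/(4(m+1)² + 5(m+1) + 8)] · 25·9/(4·10) → 45/8 as m → ∞.
Since the exponent of w increases by 2 each term, convergence requires |w|² < 8/45, hence R = 2√10/15.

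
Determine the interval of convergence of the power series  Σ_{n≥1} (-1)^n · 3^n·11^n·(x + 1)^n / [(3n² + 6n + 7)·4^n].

[-37/33, -29/33]

Ratio test: |a_{n+1}/a_n| = [(3n² + 6n + 7)/(3(n+1)² + 6(n+1) + 7)] · 3·11/4 → 33/4 as n → ∞.
Thus R = 1/(33/4) = 4/33.
Check x = -29/33: absolute convergence follows by limit comparison with Σ 1/n².
When x = -37/33, the terms are on the order of 1/n², so the series converges absolutely by comparison with the p-series (p = 2 > 1).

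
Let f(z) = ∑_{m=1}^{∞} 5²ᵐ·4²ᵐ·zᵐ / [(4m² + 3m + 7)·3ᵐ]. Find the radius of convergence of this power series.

R = 3/400

Apply the ratio test: |a_{m+1}| / |a_m| = [(4m² + 3m + 7)/(4(m+1)² + 3(m+1) + 7)] · 25·16/3, which tends to 400/3 as m → ∞.
Hence the series converges for |z| < 1/(400/3) = 3/400, so the radius of convergence is 3/400.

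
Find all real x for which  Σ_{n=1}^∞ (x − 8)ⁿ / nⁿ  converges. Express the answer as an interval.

Root test: |a_n|^(1/n) = 1/n → 0.
Since the n-th root of |a_n| tends to 0, the series converges for all real x; R = ∞.

(−∞, ∞)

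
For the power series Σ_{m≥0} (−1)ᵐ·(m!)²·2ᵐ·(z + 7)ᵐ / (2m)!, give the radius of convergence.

By the ratio test, |a_{m+1}/a_m| = (m+1)²/[(2m+1)·(2m+2)] · 2 → 1/2.
Thus R = 1/(1/2) = 2.

R = 2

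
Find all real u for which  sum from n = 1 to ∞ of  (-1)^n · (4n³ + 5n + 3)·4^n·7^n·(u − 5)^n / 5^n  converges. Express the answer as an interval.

Apply the ratio test: |a_{n+1}| / |a_n| = [(4(n+1)³ + 5(n+1) + 3)/(4n³ + 5n + 3)] · 4·7/5, which tends to 28/5 as n → ∞.
Thus R = 1/(28/5) = 5/28.
Endpoint u = 145/28: the terms do not tend to 0, so the series diverges.
At u = 135/28: the n-th term does not approach 0; divergence by the term test.

(135/28, 145/28)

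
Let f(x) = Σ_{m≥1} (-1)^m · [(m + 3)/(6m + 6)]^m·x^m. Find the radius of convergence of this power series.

R = 6

Applying the root test, |a_m|^(1/m) = (m + 3)/(6m + 6) → 1/6.
Thus R = 1/(1/6) = 6.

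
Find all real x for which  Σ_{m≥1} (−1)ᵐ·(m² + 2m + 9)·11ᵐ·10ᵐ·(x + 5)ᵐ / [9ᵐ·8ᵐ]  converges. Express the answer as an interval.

(-311/55, -239/55)

Ratio test: |a_{m+1}/a_m| = [((m+1)² + 2(m+1) + 9)/(m² + 2m + 9)] · 11·10/(9·8) → 55/36 as m → ∞.
Thus R = 1/(55/36) = 36/55.
When x = -239/55, the m-th term does not approach 0; divergence by the term test.
When x = -311/55, the terms do not tend to 0, so the series diverges.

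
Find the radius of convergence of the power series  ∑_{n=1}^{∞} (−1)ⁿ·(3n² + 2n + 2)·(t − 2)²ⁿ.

By the ratio test, |a_{n+1}/a_n| = (3(n+1)² + 2(n+1) + 2)/(3n² + 2n + 2) → 1.
Since the exponent of (t − 2) increases by 2 each term, convergence requires |t − 2|² < 1, hence R = 1.

R = 1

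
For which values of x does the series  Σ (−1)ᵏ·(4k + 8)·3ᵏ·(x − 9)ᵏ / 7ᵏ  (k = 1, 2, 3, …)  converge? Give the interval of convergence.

The ratio of consecutive coefficients is [(4(k+1) + 8)/(4k + 8)] · 3/7 → 3/7.
Thus R = 1/(3/7) = 7/3.
Check x = 34/3: the k-th term does not approach 0; divergence by the term test.
Endpoint x = 20/3: the terms have absolute value of order k, which does not tend to 0, so the series diverges by the divergence test.

(20/3, 34/3)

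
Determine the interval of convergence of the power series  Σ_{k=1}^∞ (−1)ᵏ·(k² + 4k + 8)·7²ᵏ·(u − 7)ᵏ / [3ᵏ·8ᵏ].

(319/49, 367/49)

The ratio of consecutive coefficients is [((k+1)² + 4(k+1) + 8)/(k² + 4k + 8)] · 49/(3·8) → 49/24.
Thus R = 1/(49/24) = 24/49.
When u = 367/49, the terms do not tend to 0, so the series diverges.
At u = 319/49: the terms have absolute value of order k², which does not tend to 0, so the series diverges by the divergence test.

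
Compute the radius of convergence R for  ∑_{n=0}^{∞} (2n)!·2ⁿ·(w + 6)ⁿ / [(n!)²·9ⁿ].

By the ratio test, |a_{n+1}/a_n| = (2n+1)·(2n+2)/(n+1)² · 2/9 → 8/9.
Convergence for |w + 6| · 8/9 < 1, i.e. |w + 6| < 9/8. So R = 9/8.

R = 9/8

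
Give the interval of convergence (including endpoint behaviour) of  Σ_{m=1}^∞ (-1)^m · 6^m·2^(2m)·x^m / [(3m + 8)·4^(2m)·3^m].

(-2, 2]

Apply the ratio test: |a_{m+1}| / |a_m| = [(3m + 8)/(3(m+1) + 8)] · 6·4/(16·3), which tends to 1/2 as m → ∞.
Convergence for |x| · 1/2 < 1, i.e. |x| < 2. So R = 2.
When x = 2, an alternating series whose terms decrease to 0 in absolute value, so it converges by the Leibniz criterion.
Endpoint x = -2: the terms are asymptotic to a nonzero constant times 1/m, so the series diverges by limit comparison with Σ 1/m.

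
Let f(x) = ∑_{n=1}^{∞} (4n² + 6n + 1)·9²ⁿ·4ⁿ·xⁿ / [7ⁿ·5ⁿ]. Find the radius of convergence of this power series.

R = 35/324

The ratio of consecutive coefficients is [(4(n+1)² + 6(n+1) + 1)/(4n² + 6n + 1)] · 81·4/(7·5) → 324/35.
The series converges when 324/35 · |x| < 1, giving R = 35/324.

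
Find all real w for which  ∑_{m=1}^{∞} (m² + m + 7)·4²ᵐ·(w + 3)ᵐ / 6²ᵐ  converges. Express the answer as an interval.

Ratio test: |a_{m+1}/a_m| = [((m+1)² + (m+1) + 7)/(m² + m + 7)] · 16/36 → 4/9 as m → ∞.
Thus R = 1/(4/9) = 9/4.
When w = -3/4, the terms have absolute value of order m², which does not tend to 0, so the series diverges by the divergence test.
When w = -21/4, the terms do not tend to 0, so the series diverges.

(-21/4, -3/4)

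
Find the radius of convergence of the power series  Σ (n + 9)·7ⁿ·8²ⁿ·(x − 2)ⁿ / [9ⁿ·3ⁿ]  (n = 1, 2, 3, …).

Ratio test: |a_{n+1}/a_n| = [((n+1) + 9)/(n + 9)] · 7·64/(9·3) → 448/27 as n → ∞.
Thus R = 1/(448/27) = 27/448.

R = 27/448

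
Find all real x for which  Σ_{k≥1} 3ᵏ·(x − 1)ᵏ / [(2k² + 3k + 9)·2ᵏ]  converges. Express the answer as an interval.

[1/3, 5/3]

By the ratio test, |a_{k+1}/a_k| = [(2k² + 3k + 9)/(2(k+1)² + 3(k+1) + 9)] · 3/2 → 3/2.
The series converges when 3/2 · |x − 1| < 1, giving R = 2/3.
At x = 5/3: absolute convergence follows by limit comparison with Σ 1/k².
At x = 1/3: the terms are on the order of 1/k², so the series converges absolutely by comparison with the p-series (p = 2 > 1).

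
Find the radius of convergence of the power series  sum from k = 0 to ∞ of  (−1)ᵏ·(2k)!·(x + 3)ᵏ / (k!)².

The ratio of consecutive coefficients is (2k+1)·(2k+2)/(k+1)² → 4.
Convergence for |x + 3| · 4 < 1, i.e. |x + 3| < 1/4. So R = 1/4.

R = 1/4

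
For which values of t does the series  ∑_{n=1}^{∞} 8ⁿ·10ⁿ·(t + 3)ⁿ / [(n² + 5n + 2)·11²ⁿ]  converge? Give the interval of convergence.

[-361/80, -119/80]

By the ratio test, |a_{n+1}/a_n| = [(n² + 5n + 2)/((n+1)² + 5(n+1) + 2)] · 8·10/121 → 80/121.
The series converges when 80/121 · |t + 3| < 1, giving R = 121/80.
Endpoint t = -119/80: the terms are on the order of 1/n², so the series converges absolutely by comparison with the p-series (p = 2 > 1).
Check t = -361/80: the terms are on the order of 1/n², so the series converges absolutely by comparison with the p-series (p = 2 > 1).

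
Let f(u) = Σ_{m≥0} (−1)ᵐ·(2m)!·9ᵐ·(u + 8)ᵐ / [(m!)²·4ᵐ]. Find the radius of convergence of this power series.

By the ratio test, |a_{m+1}/a_m| = (2m+1)·(2m+2)/(m+1)² · 9/4 → 9.
Thus R = 1/(9) = 1/9.

R = 1/9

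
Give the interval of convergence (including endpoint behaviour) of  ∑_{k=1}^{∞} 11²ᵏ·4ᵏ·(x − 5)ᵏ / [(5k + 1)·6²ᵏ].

Ratio test: |a_{k+1}/a_k| = [(5k + 1)/(5(k+1) + 1)] · 121·4/36 → 121/9 as k → ∞.
Convergence for |x − 5| · 121/9 < 1, i.e. |x − 5| < 9/121. So R = 9/121.
Endpoint x = 614/121: the terms are asymptotic to a nonzero constant times 1/k, so the series diverges by limit comparison with Σ 1/k.
Endpoint x = 596/121: convergence follows from the alternating series test (terms decrease monotonically to 0).

[596/121, 614/121)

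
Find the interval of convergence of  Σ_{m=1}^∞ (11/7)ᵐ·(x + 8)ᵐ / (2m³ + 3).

[-95/11, -81/11]

By the ratio test, |a_{m+1}/a_m| = [(2m³ + 3)/(2(m+1)³ + 3)] · 11/7 → 11/7.
Convergence for |x + 8| · 11/7 < 1, i.e. |x + 8| < 7/11. So R = 7/11.
Endpoint x = -81/11: the series is dominated by a constant times Σ 1/m³, which converges (p = 3 > 1).
Endpoint x = -95/11: absolute convergence follows by limit comparison with Σ 1/m³.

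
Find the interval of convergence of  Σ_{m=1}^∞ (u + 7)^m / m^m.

Applying the root test, |a_m|^(1/m) = 1/m → 0.
The limit is 0 for every u, so R = ∞.

(−∞, ∞)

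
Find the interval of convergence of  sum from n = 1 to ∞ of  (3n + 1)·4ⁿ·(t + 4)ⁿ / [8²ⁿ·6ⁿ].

(-100, 92)

The ratio of consecutive coefficients is [(3(n+1) + 1)/(3n + 1)] · 4/(64·6) → 1/96.
Convergence for |t + 4| · 1/96 < 1, i.e. |t + 4| < 96. So R = 96.
Endpoint t = 92: the n-th term does not approach 0; divergence by the term test.
At t = -100: the terms do not tend to 0, so the series diverges.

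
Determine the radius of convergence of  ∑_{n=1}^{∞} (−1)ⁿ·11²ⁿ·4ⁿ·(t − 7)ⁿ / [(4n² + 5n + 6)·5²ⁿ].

R = 25/484

By the ratio test, |a_{n+1}/a_n| = [(4n² + 5n + 6)/(4(n+1)² + 5(n+1) + 6)] · 121·4/25 → 484/25.
Thus R = 1/(484/25) = 25/484.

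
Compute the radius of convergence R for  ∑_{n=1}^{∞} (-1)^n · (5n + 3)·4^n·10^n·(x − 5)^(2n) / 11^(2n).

The ratio of consecutive coefficients is [(5(n+1) + 3)/(5n + 3)] · 4·10/121 → 40/121.
Writing y = (x − 5)², the series in y has radius 121/40, so |x − 5| < √(121/40) and R = 11√10/20.

R = 11√10/20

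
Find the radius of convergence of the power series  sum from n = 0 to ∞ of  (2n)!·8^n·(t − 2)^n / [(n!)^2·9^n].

R = 9/32

Ratio test: |a_{n+1}/a_n| = (2n+1)·(2n+2)/(n+1)² · 8/9 → 32/9 as n → ∞.
Convergence for |t − 2| · 32/9 < 1, i.e. |t − 2| < 9/32. So R = 9/32.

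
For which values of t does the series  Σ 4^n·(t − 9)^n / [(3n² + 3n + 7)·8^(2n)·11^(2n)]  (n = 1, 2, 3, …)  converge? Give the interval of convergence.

By the ratio test, |a_{n+1}/a_n| = [(3n² + 3n + 7)/(3(n+1)² + 3(n+1) + 7)] · 4/(64·121) → 1/1936.
Hence the series converges for |t − 9| < 1/(1/1936) = 1936, so the radius of convergence is 1936.
At t = 1945: the terms are on the order of 1/n², so the series converges absolutely by comparison with the p-series (p = 2 > 1).
Endpoint t = -1927: the series is dominated by a constant times Σ 1/n², which converges (p = 2 > 1).

[-1927, 1945]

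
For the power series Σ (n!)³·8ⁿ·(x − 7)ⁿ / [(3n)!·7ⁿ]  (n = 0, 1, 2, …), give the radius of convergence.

R = 189/8

By the ratio test, |a_{n+1}/a_n| = (n+1)³/[(3n+1)·(3n+2)·(3n+3)] · 8/7 → 8/189.
The series converges when 8/189 · |x − 7| < 1, giving R = 189/8.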